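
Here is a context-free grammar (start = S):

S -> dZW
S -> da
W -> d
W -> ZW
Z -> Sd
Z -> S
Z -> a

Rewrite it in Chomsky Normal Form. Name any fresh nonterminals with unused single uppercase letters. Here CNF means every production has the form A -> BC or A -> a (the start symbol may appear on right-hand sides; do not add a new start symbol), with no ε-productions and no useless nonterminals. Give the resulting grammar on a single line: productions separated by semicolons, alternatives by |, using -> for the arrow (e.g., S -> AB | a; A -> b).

No ε-productions.
After unit-elimination: S -> da | dZW; W -> d | ZW; Z -> a | Sd | da | dZW.
TERM: introduce B -> a, A -> d and substitute in every rule of length ≥2.
BIN: S -> AZW becomes S -> AC, C -> ZW; Z -> AZW becomes Z -> AD, D -> ZW.

S -> AB | AC; A -> d; B -> a; C -> ZW; D -> ZW; W -> d | ZW; Z -> a | AB | AD | SA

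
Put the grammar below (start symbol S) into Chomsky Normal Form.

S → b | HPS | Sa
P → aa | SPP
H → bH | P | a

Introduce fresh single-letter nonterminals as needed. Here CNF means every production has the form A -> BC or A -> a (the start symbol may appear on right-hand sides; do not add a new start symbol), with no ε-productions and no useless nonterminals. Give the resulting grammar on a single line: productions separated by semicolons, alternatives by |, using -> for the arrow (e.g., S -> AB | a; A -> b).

S -> b | HE | SA; A -> a; B -> b; C -> PP; D -> PP; E -> PS; H -> a | AA | BH | SC; P -> AA | SD

No ε-productions.
After unit-elimination: S -> b | Sa | HPS; H -> a | aa | bH | SPP; P -> aa | SPP.
TERM: introduce A -> a, B -> b and substitute in every rule of length ≥2.
BIN: H -> SPP becomes H -> SC, C -> PP; P -> SPP becomes P -> SD, D -> PP; S -> HPS becomes S -> HE, E -> PS.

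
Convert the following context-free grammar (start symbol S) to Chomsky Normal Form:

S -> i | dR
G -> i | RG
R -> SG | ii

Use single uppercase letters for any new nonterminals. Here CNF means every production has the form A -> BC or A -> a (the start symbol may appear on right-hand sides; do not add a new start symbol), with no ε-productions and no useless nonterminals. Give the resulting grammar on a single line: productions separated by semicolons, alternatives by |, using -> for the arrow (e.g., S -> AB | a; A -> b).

No ε-productions.
No unit productions to eliminate.
TERM: introduce B -> d, A -> i and substitute in every rule of length ≥2.

S -> i | BR; A -> i; B -> d; G -> i | RG; R -> AA | SG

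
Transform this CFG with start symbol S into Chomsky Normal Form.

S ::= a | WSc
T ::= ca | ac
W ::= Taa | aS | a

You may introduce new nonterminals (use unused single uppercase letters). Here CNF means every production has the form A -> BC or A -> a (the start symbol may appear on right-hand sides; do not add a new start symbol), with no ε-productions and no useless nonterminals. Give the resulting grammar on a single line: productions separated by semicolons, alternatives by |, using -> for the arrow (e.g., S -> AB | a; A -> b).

S -> a | WC; A -> c; B -> a; C -> SA; D -> BB; T -> AB | BA; W -> a | BS | TD

No ε-productions.
No unit productions to eliminate.
TERM: introduce B -> a, A -> c and substitute in every rule of length ≥2.
BIN: S -> WSA becomes S -> WC, C -> SA; W -> TBB becomes W -> TD, D -> BB.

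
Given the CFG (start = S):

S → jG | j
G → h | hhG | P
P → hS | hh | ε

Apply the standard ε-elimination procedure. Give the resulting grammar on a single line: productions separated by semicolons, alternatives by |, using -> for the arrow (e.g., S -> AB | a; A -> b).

S -> j | jG; G -> P | h | hh | hhG; P -> hS | hh

Nullable set: {G, P}.
S -> jG: G nullable, giving j | jG.
G -> P: P nullable, giving P.
G -> hhG: G nullable, giving hh | hhG.
Drop P -> ε.
Unchanged (no nullable symbols): S -> j; G -> h; P -> hS; P -> hh.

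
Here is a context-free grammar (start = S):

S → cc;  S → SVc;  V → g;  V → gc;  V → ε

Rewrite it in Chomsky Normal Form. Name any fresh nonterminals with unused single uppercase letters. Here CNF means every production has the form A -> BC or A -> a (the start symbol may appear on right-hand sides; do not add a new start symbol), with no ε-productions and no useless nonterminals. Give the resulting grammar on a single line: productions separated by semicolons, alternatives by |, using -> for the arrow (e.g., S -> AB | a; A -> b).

Nullable: {V}; after ε-elimination: S -> Sc | cc | SVc; V -> g | gc.
No unit productions to eliminate.
TERM: introduce A -> c, B -> g and substitute in every rule of length ≥2.
BIN: S -> SVA becomes S -> SC, C -> VA.

S -> AA | SA | SC; A -> c; B -> g; C -> VA; V -> g | BA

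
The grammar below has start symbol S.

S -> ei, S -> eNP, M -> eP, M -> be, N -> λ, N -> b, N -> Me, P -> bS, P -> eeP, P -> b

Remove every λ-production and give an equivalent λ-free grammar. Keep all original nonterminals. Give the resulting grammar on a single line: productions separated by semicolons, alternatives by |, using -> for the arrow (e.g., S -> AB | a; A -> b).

S -> eP | ei | eNP; M -> be | eP; N -> b | Me; P -> b | bS | eeP

Nullable set: {N}.
S -> eNP: N nullable, giving eNP | eP.
Drop N -> λ.
Unchanged (no nullable symbols): S -> ei; M -> be; M -> eP; N -> Me; N -> b; P -> b; P -> bS; P -> eeP.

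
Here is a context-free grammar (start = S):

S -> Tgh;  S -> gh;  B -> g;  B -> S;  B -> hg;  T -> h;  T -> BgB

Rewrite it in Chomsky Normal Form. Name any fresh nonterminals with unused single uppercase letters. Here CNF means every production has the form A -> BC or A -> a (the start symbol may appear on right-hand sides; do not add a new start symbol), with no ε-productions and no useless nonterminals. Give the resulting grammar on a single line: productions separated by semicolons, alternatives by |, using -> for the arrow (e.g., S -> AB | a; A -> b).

No ε-productions.
After unit-elimination: S -> gh | Tgh; B -> g | gh | hg | Tgh; T -> h | BgB.
TERM: introduce A -> g, C -> h and substitute in every rule of length ≥2.
BIN: B -> TAC becomes B -> TD, D -> AC; S -> TAC becomes S -> TE, E -> AC; T -> BAB becomes T -> BF, F -> AB.

S -> AC | TE; A -> g; B -> g | AC | CA | TD; C -> h; D -> AC; E -> AC; F -> AB; T -> h | BF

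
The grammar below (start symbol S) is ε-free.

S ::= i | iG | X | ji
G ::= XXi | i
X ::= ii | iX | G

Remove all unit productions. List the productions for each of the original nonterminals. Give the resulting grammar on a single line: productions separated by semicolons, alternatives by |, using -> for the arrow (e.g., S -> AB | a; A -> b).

Unit productions: S->X, X->G.
Unit pairs (A ⇒* B via units): (S,G), (S,X), (X,G).
S: inherits non-unit rules of {G, S, X} → XXi | i | iG | iX | ii | ji.
G: inherits non-unit rules of {G} → XXi | i.
X: inherits non-unit rules of {G, X} → XXi | i | iX | ii.

S -> i | iG | iX | ii | ji | XXi; G -> i | XXi; X -> i | iX | ii | XXi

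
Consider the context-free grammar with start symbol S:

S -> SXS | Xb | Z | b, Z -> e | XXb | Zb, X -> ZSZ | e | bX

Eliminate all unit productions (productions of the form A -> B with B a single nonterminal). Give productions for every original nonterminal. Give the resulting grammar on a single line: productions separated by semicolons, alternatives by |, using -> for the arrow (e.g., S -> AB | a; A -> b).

S -> b | e | Xb | Zb | SXS | XXb; X -> e | bX | ZSZ; Z -> e | Zb | XXb

Unit productions: S->Z.
Unit pairs (A ⇒* B via units): (S,Z).
S: inherits non-unit rules of {S, Z} → SXS | XXb | Xb | Zb | b | e.
X: inherits non-unit rules of {X} → ZSZ | bX | e.
Z: inherits non-unit rules of {Z} → XXb | Zb | e.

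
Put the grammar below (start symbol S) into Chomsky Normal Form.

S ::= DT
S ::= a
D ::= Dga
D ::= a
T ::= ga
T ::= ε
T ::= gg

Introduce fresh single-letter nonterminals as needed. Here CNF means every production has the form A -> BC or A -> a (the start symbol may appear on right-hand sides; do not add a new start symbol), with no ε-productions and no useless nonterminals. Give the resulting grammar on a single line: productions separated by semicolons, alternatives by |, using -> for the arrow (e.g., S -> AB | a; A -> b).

S -> a | DE | DT; A -> g; B -> a; C -> AB; D -> a | DC; E -> AB; T -> AA | AB

Nullable: {T}; after ε-elimination: S -> D | a | DT; D -> a | Dga; T -> ga | gg.
After unit-elimination: S -> a | DT | Dga; D -> a | Dga; T -> ga | gg.
TERM: introduce B -> a, A -> g and substitute in every rule of length ≥2.
BIN: D -> DAB becomes D -> DC, C -> AB; S -> DAB becomes S -> DE, E -> AB.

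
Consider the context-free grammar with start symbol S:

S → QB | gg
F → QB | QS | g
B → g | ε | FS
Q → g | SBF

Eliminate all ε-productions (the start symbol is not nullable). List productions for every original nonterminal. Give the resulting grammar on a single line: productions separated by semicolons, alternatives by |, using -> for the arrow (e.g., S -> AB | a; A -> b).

S -> Q | QB | gg; B -> g | FS; F -> Q | g | QB | QS; Q -> g | SF | SBF

Nullable set: {B}.
S -> QB: B nullable, giving Q | QB.
Drop B -> ε.
F -> QB: B nullable, giving Q | QB.
Q -> SBF: B nullable, giving SBF | SF.
Unchanged (no nullable symbols): S -> gg; B -> FS; B -> g; F -> QS; F -> g; Q -> g.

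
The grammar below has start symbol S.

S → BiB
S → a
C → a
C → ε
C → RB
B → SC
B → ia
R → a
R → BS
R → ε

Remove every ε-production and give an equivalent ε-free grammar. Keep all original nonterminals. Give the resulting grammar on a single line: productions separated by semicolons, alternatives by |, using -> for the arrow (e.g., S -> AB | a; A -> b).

Nullable set: {C, R}.
B -> SC: C nullable, giving S | SC.
Drop C -> ε.
C -> RB: R nullable, giving B | RB.
Drop R -> ε.
Unchanged (no nullable symbols): S -> BiB; S -> a; B -> ia; C -> a; R -> BS; R -> a.

S -> a | BiB; B -> S | SC | ia; C -> B | a | RB; R -> a | BS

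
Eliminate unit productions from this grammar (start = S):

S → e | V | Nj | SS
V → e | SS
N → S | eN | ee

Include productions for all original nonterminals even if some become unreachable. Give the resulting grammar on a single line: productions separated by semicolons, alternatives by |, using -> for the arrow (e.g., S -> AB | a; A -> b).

Unit productions: N->S, S->V.
Unit pairs (A ⇒* B via units): (N,S), (N,V), (S,V).
S: inherits non-unit rules of {S, V} → Nj | SS | e.
N: inherits non-unit rules of {N, S, V} → Nj | SS | e | eN | ee.
V: inherits non-unit rules of {V} → SS | e.

S -> e | Nj | SS; N -> e | Nj | SS | eN | ee; V -> e | SS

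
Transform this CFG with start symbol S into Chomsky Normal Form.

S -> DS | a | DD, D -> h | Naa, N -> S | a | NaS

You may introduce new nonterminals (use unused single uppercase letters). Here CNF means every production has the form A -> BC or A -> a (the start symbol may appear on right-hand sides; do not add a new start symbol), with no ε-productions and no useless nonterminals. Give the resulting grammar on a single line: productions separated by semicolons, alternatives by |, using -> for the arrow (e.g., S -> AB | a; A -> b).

S -> a | DD | DS; A -> a; B -> AA; C -> AS; D -> h | NB; N -> a | DD | DS | NC

No ε-productions.
After unit-elimination: S -> a | DD | DS; D -> h | Naa; N -> a | DD | DS | NaS.
TERM: introduce A -> a and substitute in every rule of length ≥2.
BIN: D -> NAA becomes D -> NB, B -> AA; N -> NAS becomes N -> NC, C -> AS.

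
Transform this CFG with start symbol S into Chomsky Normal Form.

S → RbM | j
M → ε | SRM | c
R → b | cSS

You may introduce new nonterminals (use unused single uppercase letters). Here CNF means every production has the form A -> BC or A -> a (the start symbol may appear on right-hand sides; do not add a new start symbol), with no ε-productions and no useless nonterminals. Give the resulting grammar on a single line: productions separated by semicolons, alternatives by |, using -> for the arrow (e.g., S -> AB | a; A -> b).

Nullable: {M}; after ε-elimination: S -> j | Rb | RbM; M -> c | SR | SRM; R -> b | cSS.
No unit productions to eliminate.
TERM: introduce B -> b, A -> c and substitute in every rule of length ≥2.
BIN: M -> SRM becomes M -> SC, C -> RM; R -> ASS becomes R -> AD, D -> SS; S -> RBM becomes S -> RE, E -> BM.

S -> j | RB | RE; A -> c; B -> b; C -> RM; D -> SS; E -> BM; M -> c | SC | SR; R -> b | AD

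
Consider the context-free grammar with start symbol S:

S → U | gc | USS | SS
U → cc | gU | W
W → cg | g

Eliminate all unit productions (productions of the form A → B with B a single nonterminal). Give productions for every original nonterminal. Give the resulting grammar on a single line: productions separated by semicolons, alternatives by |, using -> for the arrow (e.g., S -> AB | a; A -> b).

Unit productions: S->U, U->W.
Unit pairs (A ⇒* B via units): (S,U), (S,W), (U,W).
S: inherits non-unit rules of {S, U, W} → SS | USS | cc | cg | g | gU | gc.
U: inherits non-unit rules of {U, W} → cc | cg | g | gU.
W: inherits non-unit rules of {W} → cg | g.

S -> g | SS | cc | cg | gU | gc | USS; U -> g | cc | cg | gU; W -> g | cg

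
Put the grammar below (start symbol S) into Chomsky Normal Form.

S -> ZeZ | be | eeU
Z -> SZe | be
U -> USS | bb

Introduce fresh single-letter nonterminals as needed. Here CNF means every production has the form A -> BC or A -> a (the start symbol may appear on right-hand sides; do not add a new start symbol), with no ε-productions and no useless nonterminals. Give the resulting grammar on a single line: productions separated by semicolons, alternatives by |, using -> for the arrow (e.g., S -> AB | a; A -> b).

S -> AC | BA | ZD; A -> e; B -> b; C -> AU; D -> AZ; E -> SS; F -> ZA; U -> BB | UE; Z -> BA | SF

No ε-productions.
No unit productions to eliminate.
TERM: introduce B -> b, A -> e and substitute in every rule of length ≥2.
BIN: S -> AAU becomes S -> AC, C -> AU; S -> ZAZ becomes S -> ZD, D -> AZ; U -> USS becomes U -> UE, E -> SS; Z -> SZA becomes Z -> SF, F -> ZA.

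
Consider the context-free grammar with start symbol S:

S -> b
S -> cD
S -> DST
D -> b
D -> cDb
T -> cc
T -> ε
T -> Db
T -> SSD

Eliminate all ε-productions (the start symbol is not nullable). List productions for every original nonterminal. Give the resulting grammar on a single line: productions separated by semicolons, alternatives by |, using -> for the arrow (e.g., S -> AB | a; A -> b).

Nullable set: {T}.
S -> DST: T nullable, giving DS | DST.
Drop T -> ε.
Unchanged (no nullable symbols): S -> b; S -> cD; D -> b; D -> cDb; T -> Db; T -> SSD; T -> cc.

S -> b | DS | cD | DST; D -> b | cDb; T -> Db | cc | SSD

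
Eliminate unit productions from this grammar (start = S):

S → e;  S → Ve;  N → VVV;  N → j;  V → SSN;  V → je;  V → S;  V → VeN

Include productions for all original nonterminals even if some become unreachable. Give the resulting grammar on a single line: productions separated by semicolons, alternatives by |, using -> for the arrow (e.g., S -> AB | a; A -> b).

Unit productions: V->S.
Unit pairs (A ⇒* B via units): (V,S).
S: inherits non-unit rules of {S} → Ve | e.
N: inherits non-unit rules of {N} → VVV | j.
V: inherits non-unit rules of {S, V} → SSN | Ve | VeN | e | je.

S -> e | Ve; N -> j | VVV; V -> e | Ve | je | SSN | VeN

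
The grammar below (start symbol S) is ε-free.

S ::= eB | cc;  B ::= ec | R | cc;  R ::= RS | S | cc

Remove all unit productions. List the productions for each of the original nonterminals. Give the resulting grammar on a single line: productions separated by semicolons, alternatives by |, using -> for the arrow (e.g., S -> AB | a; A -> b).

S -> cc | eB; B -> RS | cc | eB | ec; R -> RS | cc | eB

Unit productions: B->R, R->S.
Unit pairs (A ⇒* B via units): (B,R), (B,S), (R,S).
S: inherits non-unit rules of {S} → cc | eB.
B: inherits non-unit rules of {B, R, S} → RS | cc | eB | ec.
R: inherits non-unit rules of {R, S} → RS | cc | eB.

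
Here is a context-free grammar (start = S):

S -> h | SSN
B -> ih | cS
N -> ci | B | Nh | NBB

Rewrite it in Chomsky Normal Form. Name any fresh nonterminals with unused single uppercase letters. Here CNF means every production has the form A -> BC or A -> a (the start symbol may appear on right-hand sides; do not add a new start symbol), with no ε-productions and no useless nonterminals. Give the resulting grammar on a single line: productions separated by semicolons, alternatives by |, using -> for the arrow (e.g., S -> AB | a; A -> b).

No ε-productions.
After unit-elimination: S -> h | SSN; B -> cS | ih; N -> Nh | cS | ci | ih | NBB.
TERM: introduce A -> c, D -> h, C -> i and substitute in every rule of length ≥2.
BIN: N -> NBB becomes N -> NE, E -> BB; S -> SSN becomes S -> SF, F -> SN.

S -> h | SF; A -> c; B -> AS | CD; C -> i; D -> h; E -> BB; F -> SN; N -> AC | AS | CD | ND | NE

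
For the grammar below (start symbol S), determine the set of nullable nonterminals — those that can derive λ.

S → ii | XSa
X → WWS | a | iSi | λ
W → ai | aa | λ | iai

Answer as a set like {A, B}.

Directly nullable (have an ε-rule): {W, X}.
Not nullable: S — each has a terminal in every rule's right-hand side or depends on a non-nullable symbol.

{W, X}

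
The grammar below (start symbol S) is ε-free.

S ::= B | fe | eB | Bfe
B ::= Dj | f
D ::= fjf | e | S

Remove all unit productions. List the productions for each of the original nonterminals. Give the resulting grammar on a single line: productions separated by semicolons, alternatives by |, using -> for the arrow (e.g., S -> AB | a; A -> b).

Unit productions: D->S, S->B.
Unit pairs (A ⇒* B via units): (D,B), (D,S), (S,B).
S: inherits non-unit rules of {B, S} → Bfe | Dj | eB | f | fe.
B: inherits non-unit rules of {B} → Dj | f.
D: inherits non-unit rules of {B, D, S} → Bfe | Dj | e | eB | f | fe | fjf.

S -> f | Dj | eB | fe | Bfe; B -> f | Dj; D -> e | f | Dj | eB | fe | Bfe | fjf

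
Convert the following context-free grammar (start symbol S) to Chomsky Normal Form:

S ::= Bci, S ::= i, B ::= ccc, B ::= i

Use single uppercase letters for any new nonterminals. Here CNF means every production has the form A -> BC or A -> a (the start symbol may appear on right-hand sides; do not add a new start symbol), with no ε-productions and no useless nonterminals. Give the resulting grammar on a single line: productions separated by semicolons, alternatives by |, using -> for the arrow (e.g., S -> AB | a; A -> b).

No ε-productions.
No unit productions to eliminate.
TERM: introduce A -> c, C -> i and substitute in every rule of length ≥2.
BIN: B -> AAA becomes B -> AD, D -> AA; S -> BAC becomes S -> BE, E -> AC.

S -> i | BE; A -> c; B -> i | AD; C -> i; D -> AA; E -> AC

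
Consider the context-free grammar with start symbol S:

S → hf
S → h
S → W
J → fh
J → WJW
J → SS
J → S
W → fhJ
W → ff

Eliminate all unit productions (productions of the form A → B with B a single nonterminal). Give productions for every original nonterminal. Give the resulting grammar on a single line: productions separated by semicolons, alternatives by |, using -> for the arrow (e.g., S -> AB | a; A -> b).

Unit productions: J->S, S->W.
Unit pairs (A ⇒* B via units): (J,S), (J,W), (S,W).
S: inherits non-unit rules of {S, W} → ff | fhJ | h | hf.
J: inherits non-unit rules of {J, S, W} → SS | WJW | ff | fh | fhJ | h | hf.
W: inherits non-unit rules of {W} → ff | fhJ.

S -> h | ff | hf | fhJ; J -> h | SS | ff | fh | hf | WJW | fhJ; W -> ff | fhJ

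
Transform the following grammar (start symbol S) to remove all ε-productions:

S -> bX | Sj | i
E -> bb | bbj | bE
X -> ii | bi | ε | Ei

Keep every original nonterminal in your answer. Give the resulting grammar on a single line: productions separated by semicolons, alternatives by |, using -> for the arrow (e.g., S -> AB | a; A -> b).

Nullable set: {X}.
S -> bX: X nullable, giving b | bX.
Drop X -> ε.
Unchanged (no nullable symbols): S -> Sj; S -> i; E -> bE; E -> bb; E -> bbj; X -> Ei; X -> bi; X -> ii.

S -> b | i | Sj | bX; E -> bE | bb | bbj; X -> Ei | bi | ii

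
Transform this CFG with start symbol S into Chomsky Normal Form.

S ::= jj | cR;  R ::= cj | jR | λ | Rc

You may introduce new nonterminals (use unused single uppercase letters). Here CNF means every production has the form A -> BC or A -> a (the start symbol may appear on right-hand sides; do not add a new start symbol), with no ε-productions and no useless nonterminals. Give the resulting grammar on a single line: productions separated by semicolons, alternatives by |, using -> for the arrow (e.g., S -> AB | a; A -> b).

S -> c | AR | BB; A -> c; B -> j; R -> c | j | AB | BR | RA

Nullable: {R}; after ε-elimination: S -> c | cR | jj; R -> c | j | Rc | cj | jR.
No unit productions to eliminate.
TERM: introduce A -> c, B -> j and substitute in every rule of length ≥2.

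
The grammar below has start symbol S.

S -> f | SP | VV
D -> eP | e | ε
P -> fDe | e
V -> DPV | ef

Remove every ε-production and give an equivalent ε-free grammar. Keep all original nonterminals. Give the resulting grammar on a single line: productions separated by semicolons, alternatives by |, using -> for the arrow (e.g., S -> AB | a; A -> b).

S -> f | SP | VV; D -> e | eP; P -> e | fe | fDe; V -> PV | ef | DPV

Nullable set: {D}.
Drop D -> ε.
P -> fDe: D nullable, giving fDe | fe.
V -> DPV: D nullable, giving DPV | PV.
Unchanged (no nullable symbols): S -> SP; S -> VV; S -> f; D -> e; D -> eP; P -> e; V -> ef.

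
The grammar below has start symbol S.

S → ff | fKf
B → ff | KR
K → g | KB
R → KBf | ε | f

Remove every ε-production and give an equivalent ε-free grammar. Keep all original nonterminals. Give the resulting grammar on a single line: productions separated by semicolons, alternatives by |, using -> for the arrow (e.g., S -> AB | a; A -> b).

Nullable set: {R}.
B -> KR: R nullable, giving K | KR.
Drop R -> ε.
Unchanged (no nullable symbols): S -> fKf; S -> ff; B -> ff; K -> KB; K -> g; R -> KBf; R -> f.

S -> ff | fKf; B -> K | KR | ff; K -> g | KB; R -> f | KBf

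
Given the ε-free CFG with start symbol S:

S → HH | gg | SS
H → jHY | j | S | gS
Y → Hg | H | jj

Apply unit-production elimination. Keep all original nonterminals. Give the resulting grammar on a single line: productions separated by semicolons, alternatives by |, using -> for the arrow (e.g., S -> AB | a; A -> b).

Unit productions: H->S, Y->H.
Unit pairs (A ⇒* B via units): (H,S), (Y,H), (Y,S).
S: inherits non-unit rules of {S} → HH | SS | gg.
H: inherits non-unit rules of {H, S} → HH | SS | gS | gg | j | jHY.
Y: inherits non-unit rules of {H, S, Y} → HH | Hg | SS | gS | gg | j | jHY | jj.

S -> HH | SS | gg; H -> j | HH | SS | gS | gg | jHY; Y -> j | HH | Hg | SS | gS | gg | jj | jHY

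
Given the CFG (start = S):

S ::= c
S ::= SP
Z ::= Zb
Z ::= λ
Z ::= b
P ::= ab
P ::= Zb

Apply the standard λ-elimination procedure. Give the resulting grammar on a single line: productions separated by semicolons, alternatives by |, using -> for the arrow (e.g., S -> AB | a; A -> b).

S -> c | SP; P -> b | Zb | ab; Z -> b | Zb

Nullable set: {Z}.
P -> Zb: Z nullable, giving Zb | b.
Drop Z -> λ.
Z -> Zb: Z nullable, giving Zb | b.
Unchanged (no nullable symbols): S -> SP; S -> c; P -> ab; Z -> b.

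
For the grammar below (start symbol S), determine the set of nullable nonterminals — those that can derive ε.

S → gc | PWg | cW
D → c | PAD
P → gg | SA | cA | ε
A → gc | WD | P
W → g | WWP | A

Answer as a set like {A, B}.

Directly nullable (have an ε-rule): {P}.
A is nullable via A -> P (every symbol on the right is already known nullable).
W is nullable via W -> A (every symbol on the right is already known nullable).
Not nullable: D, S — each has a terminal in every rule's right-hand side or depends on a non-nullable symbol.

{A, P, W}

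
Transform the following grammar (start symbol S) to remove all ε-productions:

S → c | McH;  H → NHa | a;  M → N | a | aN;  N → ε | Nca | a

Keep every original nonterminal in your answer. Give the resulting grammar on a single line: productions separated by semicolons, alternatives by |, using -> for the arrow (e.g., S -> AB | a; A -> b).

Nullable set: {M, N}.
S -> McH: M nullable, giving McH | cH.
H -> NHa: N nullable, giving Ha | NHa.
M -> N: N nullable, giving N.
M -> aN: N nullable, giving a | aN.
Drop N -> ε.
N -> Nca: N nullable, giving Nca | ca.
Unchanged (no nullable symbols): S -> c; H -> a; M -> a; N -> a.

S -> c | cH | McH; H -> a | Ha | NHa; M -> N | a | aN; N -> a | ca | Nca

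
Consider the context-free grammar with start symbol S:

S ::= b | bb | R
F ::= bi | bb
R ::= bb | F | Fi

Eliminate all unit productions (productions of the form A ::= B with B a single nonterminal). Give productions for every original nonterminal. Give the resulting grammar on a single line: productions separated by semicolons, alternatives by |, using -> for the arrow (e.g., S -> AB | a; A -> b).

Unit productions: R->F, S->R.
Unit pairs (A ⇒* B via units): (R,F), (S,F), (S,R).
S: inherits non-unit rules of {F, R, S} → Fi | b | bb | bi.
F: inherits non-unit rules of {F} → bb | bi.
R: inherits non-unit rules of {F, R} → Fi | bb | bi.

S -> b | Fi | bb | bi; F -> bb | bi; R -> Fi | bb | bi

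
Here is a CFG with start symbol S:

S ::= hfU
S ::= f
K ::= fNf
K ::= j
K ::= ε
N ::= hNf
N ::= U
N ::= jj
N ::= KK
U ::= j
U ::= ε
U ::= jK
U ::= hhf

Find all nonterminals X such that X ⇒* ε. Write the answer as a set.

Directly nullable (have an ε-rule): {K, U}.
N is nullable via N -> U (every symbol on the right is already known nullable).
Not nullable: S — each has a terminal in every rule's right-hand side or depends on a non-nullable symbol.

{K, N, U}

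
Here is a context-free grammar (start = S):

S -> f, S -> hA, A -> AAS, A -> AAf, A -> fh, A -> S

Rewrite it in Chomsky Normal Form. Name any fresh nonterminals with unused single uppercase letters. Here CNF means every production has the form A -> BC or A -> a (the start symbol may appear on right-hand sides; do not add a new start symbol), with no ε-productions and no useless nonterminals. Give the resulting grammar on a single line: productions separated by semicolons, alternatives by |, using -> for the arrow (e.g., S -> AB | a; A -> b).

No ε-productions.
After unit-elimination: S -> f | hA; A -> f | fh | hA | AAS | AAf.
TERM: introduce B -> f, C -> h and substitute in every rule of length ≥2.
BIN: A -> AAB becomes A -> AD, D -> AB; A -> AAS becomes A -> AE, E -> AS.

S -> f | CA; A -> f | AD | AE | BC | CA; B -> f; C -> h; D -> AB; E -> AS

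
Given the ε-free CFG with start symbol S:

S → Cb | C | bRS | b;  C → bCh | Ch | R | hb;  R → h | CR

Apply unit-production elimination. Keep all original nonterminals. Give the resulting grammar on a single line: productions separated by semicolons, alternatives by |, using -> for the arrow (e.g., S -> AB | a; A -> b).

Unit productions: C->R, S->C.
Unit pairs (A ⇒* B via units): (C,R), (S,C), (S,R).
S: inherits non-unit rules of {C, R, S} → CR | Cb | Ch | b | bCh | bRS | h | hb.
C: inherits non-unit rules of {C, R} → CR | Ch | bCh | h | hb.
R: inherits non-unit rules of {R} → CR | h.

S -> b | h | CR | Cb | Ch | hb | bCh | bRS; C -> h | CR | Ch | hb | bCh; R -> h | CR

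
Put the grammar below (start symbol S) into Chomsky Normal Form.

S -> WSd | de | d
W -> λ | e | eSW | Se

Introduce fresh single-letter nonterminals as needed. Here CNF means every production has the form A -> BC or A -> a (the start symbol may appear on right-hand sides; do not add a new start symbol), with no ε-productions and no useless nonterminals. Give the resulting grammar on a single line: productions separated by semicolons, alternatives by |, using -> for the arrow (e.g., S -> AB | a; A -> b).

S -> d | AB | SA | WC; A -> d; B -> e; C -> SA; D -> SW; W -> e | BD | BS | SB

Nullable: {W}; after ε-elimination: S -> d | Sd | de | WSd; W -> e | Se | eS | eSW.
No unit productions to eliminate.
TERM: introduce A -> d, B -> e and substitute in every rule of length ≥2.
BIN: S -> WSA becomes S -> WC, C -> SA; W -> BSW becomes W -> BD, D -> SW.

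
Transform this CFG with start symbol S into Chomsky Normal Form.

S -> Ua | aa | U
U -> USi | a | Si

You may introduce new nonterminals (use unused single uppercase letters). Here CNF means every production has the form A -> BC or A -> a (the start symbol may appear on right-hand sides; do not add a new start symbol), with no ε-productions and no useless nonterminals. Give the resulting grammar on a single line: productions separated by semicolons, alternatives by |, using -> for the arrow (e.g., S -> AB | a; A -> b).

No ε-productions.
After unit-elimination: S -> a | Si | Ua | aa | USi; U -> a | Si | USi.
TERM: introduce B -> a, A -> i and substitute in every rule of length ≥2.
BIN: S -> USA becomes S -> UC, C -> SA; U -> USA becomes U -> UD, D -> SA.

S -> a | BB | SA | UB | UC; A -> i; B -> a; C -> SA; D -> SA; U -> a | SA | UD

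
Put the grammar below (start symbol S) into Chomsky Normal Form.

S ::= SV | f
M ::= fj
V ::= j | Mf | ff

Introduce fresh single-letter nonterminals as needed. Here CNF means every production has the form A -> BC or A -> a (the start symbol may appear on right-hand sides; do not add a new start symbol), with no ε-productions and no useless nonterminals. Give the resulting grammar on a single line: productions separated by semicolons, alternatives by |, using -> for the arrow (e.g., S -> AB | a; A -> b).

S -> f | SV; A -> f; B -> j; M -> AB; V -> j | AA | MA

No ε-productions.
No unit productions to eliminate.
TERM: introduce A -> f, B -> j and substitute in every rule of length ≥2.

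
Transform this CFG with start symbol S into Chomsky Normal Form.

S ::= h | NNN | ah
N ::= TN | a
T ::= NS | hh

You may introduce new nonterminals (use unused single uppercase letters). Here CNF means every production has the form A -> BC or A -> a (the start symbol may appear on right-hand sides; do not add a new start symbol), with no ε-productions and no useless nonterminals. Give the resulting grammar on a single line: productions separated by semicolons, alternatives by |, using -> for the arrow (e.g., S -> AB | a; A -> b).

No ε-productions.
No unit productions to eliminate.
TERM: introduce A -> a, B -> h and substitute in every rule of length ≥2.
BIN: S -> NNN becomes S -> NC, C -> NN.

S -> h | AB | NC; A -> a; B -> h; C -> NN; N -> a | TN; T -> BB | NS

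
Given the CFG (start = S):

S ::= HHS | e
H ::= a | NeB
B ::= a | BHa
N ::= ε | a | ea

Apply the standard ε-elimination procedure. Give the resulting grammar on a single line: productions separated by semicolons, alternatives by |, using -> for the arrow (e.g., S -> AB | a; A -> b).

Nullable set: {N}.
H -> NeB: N nullable, giving NeB | eB.
Drop N -> ε.
Unchanged (no nullable symbols): S -> HHS; S -> e; B -> BHa; B -> a; H -> a; N -> a; N -> ea.

S -> e | HHS; B -> a | BHa; H -> a | eB | NeB; N -> a | ea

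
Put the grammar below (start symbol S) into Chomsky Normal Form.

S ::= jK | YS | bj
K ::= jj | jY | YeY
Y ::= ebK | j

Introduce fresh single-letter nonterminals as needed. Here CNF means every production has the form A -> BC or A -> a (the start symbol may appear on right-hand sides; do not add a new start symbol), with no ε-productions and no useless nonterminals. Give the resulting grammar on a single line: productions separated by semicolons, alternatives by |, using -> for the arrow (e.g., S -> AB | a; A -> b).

S -> BK | CB | YS; A -> e; B -> j; C -> b; D -> AY; E -> CK; K -> BB | BY | YD; Y -> j | AE

No ε-productions.
No unit productions to eliminate.
TERM: introduce C -> b, A -> e, B -> j and substitute in every rule of length ≥2.
BIN: K -> YAY becomes K -> YD, D -> AY; Y -> ACK becomes Y -> AE, E -> CK.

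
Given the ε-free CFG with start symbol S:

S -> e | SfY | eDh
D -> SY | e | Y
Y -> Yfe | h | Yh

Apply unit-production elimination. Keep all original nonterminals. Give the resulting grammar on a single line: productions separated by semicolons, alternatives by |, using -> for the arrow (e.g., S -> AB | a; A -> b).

Unit productions: D->Y.
Unit pairs (A ⇒* B via units): (D,Y).
S: inherits non-unit rules of {S} → SfY | e | eDh.
D: inherits non-unit rules of {D, Y} → SY | Yfe | Yh | e | h.
Y: inherits non-unit rules of {Y} → Yfe | Yh | h.

S -> e | SfY | eDh; D -> e | h | SY | Yh | Yfe; Y -> h | Yh | Yfe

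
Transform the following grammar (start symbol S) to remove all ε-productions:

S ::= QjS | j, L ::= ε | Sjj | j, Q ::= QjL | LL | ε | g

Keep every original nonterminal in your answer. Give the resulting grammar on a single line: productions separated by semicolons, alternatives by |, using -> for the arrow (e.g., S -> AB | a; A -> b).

S -> j | jS | QjS; L -> j | Sjj; Q -> L | g | j | LL | Qj | jL | QjL

Nullable set: {L, Q}.
S -> QjS: Q nullable, giving QjS | jS.
Drop L -> ε.
Drop Q -> ε.
Q -> LL: L, L nullable, giving L | LL.
Q -> QjL: Q, L nullable, giving Qj | QjL | j | jL.
Unchanged (no nullable symbols): S -> j; L -> Sjj; L -> j; Q -> g.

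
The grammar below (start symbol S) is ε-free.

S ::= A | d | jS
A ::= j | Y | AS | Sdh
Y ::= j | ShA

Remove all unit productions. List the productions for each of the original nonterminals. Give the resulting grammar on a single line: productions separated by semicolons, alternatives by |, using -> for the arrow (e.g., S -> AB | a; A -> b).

Unit productions: A->Y, S->A.
Unit pairs (A ⇒* B via units): (A,Y), (S,A), (S,Y).
S: inherits non-unit rules of {A, S, Y} → AS | Sdh | ShA | d | j | jS.
A: inherits non-unit rules of {A, Y} → AS | Sdh | ShA | j.
Y: inherits non-unit rules of {Y} → ShA | j.

S -> d | j | AS | jS | Sdh | ShA; A -> j | AS | Sdh | ShA; Y -> j | ShA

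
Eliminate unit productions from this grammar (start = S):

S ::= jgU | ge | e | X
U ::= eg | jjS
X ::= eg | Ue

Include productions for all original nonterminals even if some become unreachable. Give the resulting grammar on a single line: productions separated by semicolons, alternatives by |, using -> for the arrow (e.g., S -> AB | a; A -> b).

Unit productions: S->X.
Unit pairs (A ⇒* B via units): (S,X).
S: inherits non-unit rules of {S, X} → Ue | e | eg | ge | jgU.
U: inherits non-unit rules of {U} → eg | jjS.
X: inherits non-unit rules of {X} → Ue | eg.

S -> e | Ue | eg | ge | jgU; U -> eg | jjS; X -> Ue | eg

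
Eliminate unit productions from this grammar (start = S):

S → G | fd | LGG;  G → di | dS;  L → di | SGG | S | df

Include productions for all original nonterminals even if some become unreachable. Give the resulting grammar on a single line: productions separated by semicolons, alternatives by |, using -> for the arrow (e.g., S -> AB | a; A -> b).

S -> dS | di | fd | LGG; G -> dS | di; L -> dS | df | di | fd | LGG | SGG

Unit productions: L->S, S->G.
Unit pairs (A ⇒* B via units): (L,G), (L,S), (S,G).
S: inherits non-unit rules of {G, S} → LGG | dS | di | fd.
G: inherits non-unit rules of {G} → dS | di.
L: inherits non-unit rules of {G, L, S} → LGG | SGG | dS | df | di | fd.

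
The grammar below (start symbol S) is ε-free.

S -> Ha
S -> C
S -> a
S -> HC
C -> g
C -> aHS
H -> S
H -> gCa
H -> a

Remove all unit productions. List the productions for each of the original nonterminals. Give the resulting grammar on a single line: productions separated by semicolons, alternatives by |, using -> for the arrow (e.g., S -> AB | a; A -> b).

S -> a | g | HC | Ha | aHS; C -> g | aHS; H -> a | g | HC | Ha | aHS | gCa

Unit productions: H->S, S->C.
Unit pairs (A ⇒* B via units): (H,C), (H,S), (S,C).
S: inherits non-unit rules of {C, S} → HC | Ha | a | aHS | g.
C: inherits non-unit rules of {C} → aHS | g.
H: inherits non-unit rules of {C, H, S} → HC | Ha | a | aHS | g | gCa.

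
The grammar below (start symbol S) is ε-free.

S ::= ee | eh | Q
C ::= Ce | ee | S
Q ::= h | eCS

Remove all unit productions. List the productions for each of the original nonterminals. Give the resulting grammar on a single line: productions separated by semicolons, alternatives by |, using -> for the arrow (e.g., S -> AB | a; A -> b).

Unit productions: C->S, S->Q.
Unit pairs (A ⇒* B via units): (C,Q), (C,S), (S,Q).
S: inherits non-unit rules of {Q, S} → eCS | ee | eh | h.
C: inherits non-unit rules of {C, Q, S} → Ce | eCS | ee | eh | h.
Q: inherits non-unit rules of {Q} → eCS | h.

S -> h | ee | eh | eCS; C -> h | Ce | ee | eh | eCS; Q -> h | eCS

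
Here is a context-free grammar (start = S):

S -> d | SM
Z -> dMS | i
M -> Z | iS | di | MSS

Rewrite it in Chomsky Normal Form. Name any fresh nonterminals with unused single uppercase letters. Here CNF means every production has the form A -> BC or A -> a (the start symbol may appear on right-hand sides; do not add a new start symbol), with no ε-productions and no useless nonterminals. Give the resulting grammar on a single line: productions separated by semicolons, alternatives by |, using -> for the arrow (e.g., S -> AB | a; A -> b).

No ε-productions.
After unit-elimination: S -> d | SM; M -> i | di | iS | MSS | dMS; Z -> i | dMS.
TERM: introduce A -> d, B -> i and substitute in every rule of length ≥2.
BIN: M -> AMS becomes M -> AC, C -> MS; M -> MSS becomes M -> MD, D -> SS; Z -> AMS becomes Z -> AE, E -> MS.
Drop unreachable/unproductive: Z.

S -> d | SM; A -> d; B -> i; C -> MS; D -> SS; M -> i | AB | AC | BS | MD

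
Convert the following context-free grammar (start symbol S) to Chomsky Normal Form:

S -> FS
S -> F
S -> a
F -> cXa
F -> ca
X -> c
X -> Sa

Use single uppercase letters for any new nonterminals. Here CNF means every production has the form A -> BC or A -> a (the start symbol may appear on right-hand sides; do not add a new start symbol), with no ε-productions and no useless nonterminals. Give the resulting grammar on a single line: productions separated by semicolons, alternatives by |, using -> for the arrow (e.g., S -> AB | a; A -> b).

No ε-productions.
After unit-elimination: S -> a | FS | ca | cXa; F -> ca | cXa; X -> c | Sa.
TERM: introduce B -> a, A -> c and substitute in every rule of length ≥2.
BIN: F -> AXB becomes F -> AC, C -> XB; S -> AXB becomes S -> AD, D -> XB.

S -> a | AB | AD | FS; A -> c; B -> a; C -> XB; D -> XB; F -> AB | AC; X -> c | SB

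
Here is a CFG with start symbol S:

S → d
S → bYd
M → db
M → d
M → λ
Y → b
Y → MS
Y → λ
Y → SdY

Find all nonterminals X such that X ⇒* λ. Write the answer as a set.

{M, Y}

Directly nullable (have an ε-rule): {M, Y}.
Not nullable: S — each has a terminal in every rule's right-hand side or depends on a non-nullable symbol.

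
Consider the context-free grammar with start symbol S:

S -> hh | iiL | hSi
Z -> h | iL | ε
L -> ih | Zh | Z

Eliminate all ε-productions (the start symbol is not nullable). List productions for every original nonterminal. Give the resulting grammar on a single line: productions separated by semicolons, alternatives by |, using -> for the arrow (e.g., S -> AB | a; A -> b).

S -> hh | ii | hSi | iiL; L -> Z | h | Zh | ih; Z -> h | i | iL

Nullable set: {L, Z}.
S -> iiL: L nullable, giving ii | iiL.
L -> Z: Z nullable, giving Z.
L -> Zh: Z nullable, giving Zh | h.
Drop Z -> ε.
Z -> iL: L nullable, giving i | iL.
Unchanged (no nullable symbols): S -> hSi; S -> hh; L -> ih; Z -> h.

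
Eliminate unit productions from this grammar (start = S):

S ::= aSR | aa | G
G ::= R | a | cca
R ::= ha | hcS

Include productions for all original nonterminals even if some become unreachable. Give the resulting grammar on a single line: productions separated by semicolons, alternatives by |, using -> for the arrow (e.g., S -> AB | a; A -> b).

S -> a | aa | ha | aSR | cca | hcS; G -> a | ha | cca | hcS; R -> ha | hcS

Unit productions: G->R, S->G.
Unit pairs (A ⇒* B via units): (G,R), (S,G), (S,R).
S: inherits non-unit rules of {G, R, S} → a | aSR | aa | cca | ha | hcS.
G: inherits non-unit rules of {G, R} → a | cca | ha | hcS.
R: inherits non-unit rules of {R} → ha | hcS.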